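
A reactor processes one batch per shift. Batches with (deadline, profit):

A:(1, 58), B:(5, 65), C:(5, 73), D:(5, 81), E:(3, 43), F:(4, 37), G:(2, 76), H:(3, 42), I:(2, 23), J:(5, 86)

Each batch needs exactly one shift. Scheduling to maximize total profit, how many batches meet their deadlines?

Profit order: J=86 D=81 G=76 C=73 B=65 A=58 E=43 H=42 F=37 I=23
Assign: J→slot 5, D→slot 4, G→slot 2, C→slot 3, B→slot 1, A skipped, E skipped, H skipped, F skipped, I skipped.
Slots: [1:B] [2:G] [3:C] [4:D] [5:J]
5 of 10 scheduled.

5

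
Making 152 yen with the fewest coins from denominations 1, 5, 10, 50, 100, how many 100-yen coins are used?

1

Use the largest denomination that fits, subtract, and repeat.
152 − 1×100→52 − 1×50→2 − 2×1→0
Count of 100: 1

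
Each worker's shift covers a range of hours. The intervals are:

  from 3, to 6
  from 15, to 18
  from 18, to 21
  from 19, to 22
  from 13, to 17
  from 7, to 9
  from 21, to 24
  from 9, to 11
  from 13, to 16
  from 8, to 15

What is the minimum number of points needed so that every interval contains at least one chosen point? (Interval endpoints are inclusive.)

4

Sorted: [3,6] [7,9] [9,11] [8,15] [13,16] [13,17] [15,18] [18,21] [19,22] [21,24]
{[3,6]} hit by 6; {[7,9],[9,11],[8,15]} hit by 9; {[13,16],[13,17],[15,18]} hit by 16; {[18,21],[19,22],[21,24]} hit by 21.
Points: 6, 9, 16, 21 (4 total).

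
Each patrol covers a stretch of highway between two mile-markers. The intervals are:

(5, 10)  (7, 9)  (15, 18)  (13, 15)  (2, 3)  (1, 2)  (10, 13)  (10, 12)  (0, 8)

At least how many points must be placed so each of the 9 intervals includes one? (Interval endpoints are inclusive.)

4

By right end: [1,2]  [2,3]  [0,8]  [7,9]  [5,10]  [10,12]  [10,13]  [13,15]  [15,18]
[1,2] uncovered → point at 2; [7,9] uncovered → point at 9; [10,12] uncovered → point at 12; [13,15] uncovered → point at 15.
Points: 2, 9, 12, 15 (4 total).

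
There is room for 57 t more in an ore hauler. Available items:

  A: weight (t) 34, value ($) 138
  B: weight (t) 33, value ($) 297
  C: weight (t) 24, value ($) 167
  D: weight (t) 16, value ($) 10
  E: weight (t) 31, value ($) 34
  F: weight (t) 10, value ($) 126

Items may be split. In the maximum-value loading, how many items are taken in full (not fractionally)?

2

Ratios (sorted): F 12.60, B 9.00, C 6.96, A 4.06, E 1.10, D 0.62
take F (10 @ 126); take B (33 @ 297); take 14/24 of C → 97.42. Capacity used 57/57.
2 item(s) taken whole; one partial (take 14/24 of C).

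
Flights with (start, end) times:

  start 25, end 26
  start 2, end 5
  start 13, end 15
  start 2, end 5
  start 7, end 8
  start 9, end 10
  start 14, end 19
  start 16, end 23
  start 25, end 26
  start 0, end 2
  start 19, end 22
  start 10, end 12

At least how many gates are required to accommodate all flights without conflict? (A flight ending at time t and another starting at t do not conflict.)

starts: [0, 2, 2, 7, 9, 10, 13, 14, 16, 19, 25, 25]
ends:   [2, 5, 5, 8, 10, 12, 15, 19, 22, 23, 26, 26]
s0→1 e2→0 s2→1 s2→2  — peak 2.

2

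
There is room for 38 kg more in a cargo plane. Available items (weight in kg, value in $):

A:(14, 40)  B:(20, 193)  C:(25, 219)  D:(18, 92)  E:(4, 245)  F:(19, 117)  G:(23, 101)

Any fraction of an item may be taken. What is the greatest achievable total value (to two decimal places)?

560.64

Ratios (sorted): E 61.25, B 9.65, C 8.76, F 6.16, D 5.11, G 4.39, A 2.86
take E (4 @ 245); take B (20 @ 193); take 14/25 of C → 122.64. Capacity used 38/38.
Total value = 560.64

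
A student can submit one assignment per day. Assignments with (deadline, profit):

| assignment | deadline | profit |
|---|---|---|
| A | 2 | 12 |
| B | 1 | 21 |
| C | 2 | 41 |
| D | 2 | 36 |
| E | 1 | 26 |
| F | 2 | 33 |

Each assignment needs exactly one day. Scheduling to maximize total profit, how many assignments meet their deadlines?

2

Sort by profit descending; place each in the latest free slot ≤ its deadline.
By profit: C(d2,41), D(d2,36), F(d2,33), E(d1,26), B(d1,21), A(d2,12)
C→slot 2; D→slot 1; F skipped; E skipped; B skipped; A skipped.
2 of 6 scheduled.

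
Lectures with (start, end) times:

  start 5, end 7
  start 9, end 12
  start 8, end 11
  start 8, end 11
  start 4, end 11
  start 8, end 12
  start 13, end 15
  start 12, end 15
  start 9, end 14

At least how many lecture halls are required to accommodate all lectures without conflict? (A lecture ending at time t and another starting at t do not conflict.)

6

The answer is the maximum number of intervals overlapping at any instant.
starts: [4, 5, 8, 8, 8, 9, 9, 12, 13]
ends:   [7, 11, 11, 11, 12, 12, 14, 15, 15]
s4→1 s5→2 e7→1 s8→2 s8→3 s8→4 s9→5 s9→6  — peak 6.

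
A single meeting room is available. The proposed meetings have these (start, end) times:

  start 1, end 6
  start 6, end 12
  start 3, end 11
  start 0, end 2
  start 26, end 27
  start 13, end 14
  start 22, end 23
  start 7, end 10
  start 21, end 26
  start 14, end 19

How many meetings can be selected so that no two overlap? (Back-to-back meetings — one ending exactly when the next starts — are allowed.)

6

Sorted by end: (0,2)  (1,6)  (7,10)  (3,11)  (6,12)  (13,14)  (14,19)  (22,23)  (21,26)  (26,27)
take (0,2); skip (1,6); take (7,10); take (13,14); take (14,19); take (22,23); take (26,27).
Selected 6 meetings.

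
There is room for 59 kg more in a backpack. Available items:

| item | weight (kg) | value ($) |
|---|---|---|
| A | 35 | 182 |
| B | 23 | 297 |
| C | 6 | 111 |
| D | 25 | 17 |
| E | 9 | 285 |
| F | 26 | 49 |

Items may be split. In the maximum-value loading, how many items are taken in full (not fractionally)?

Greedy by value/weight ratio, highest first.
Order: E (285/9=31.67) > C (111/6=18.50) > B (297/23=12.91) > A (182/35=5.20) > F (49/26=1.88) > D (17/25=0.68)
Fill: take E (9 @ 285) → take C (6 @ 111) → take B (23 @ 297) → take 21/35 of A → 109.20; 59/59 used.
3 item(s) taken whole; one partial (take 21/35 of A).

3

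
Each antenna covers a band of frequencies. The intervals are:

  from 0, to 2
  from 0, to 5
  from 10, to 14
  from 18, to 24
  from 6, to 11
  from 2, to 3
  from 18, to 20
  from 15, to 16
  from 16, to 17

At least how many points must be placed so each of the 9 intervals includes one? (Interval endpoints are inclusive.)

Sort by right endpoint; whenever an interval is uncovered, place a point at its right end.
Sorted: [0,2] [2,3] [0,5] [6,11] [10,14] [15,16] [16,17] [18,20] [18,24]
{[0,2],[2,3],[0,5]} hit by 2; {[6,11],[10,14]} hit by 11; {[15,16],[16,17]} hit by 16; {[18,20],[18,24]} hit by 20.
Points: 2, 11, 16, 20 (4 total).

4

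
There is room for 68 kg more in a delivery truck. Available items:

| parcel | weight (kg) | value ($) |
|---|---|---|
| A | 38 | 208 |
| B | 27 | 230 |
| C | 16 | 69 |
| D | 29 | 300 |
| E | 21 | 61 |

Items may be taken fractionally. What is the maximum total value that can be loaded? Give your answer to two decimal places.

Order: D (300/29=10.34) > B (230/27=8.52) > A (208/38=5.47) > C (69/16=4.31) > E (61/21=2.90)
Fill: take D (29 @ 300) → take B (27 @ 230) → take 12/38 of A → 65.68; 68/68 used.
Total value = 595.68

595.68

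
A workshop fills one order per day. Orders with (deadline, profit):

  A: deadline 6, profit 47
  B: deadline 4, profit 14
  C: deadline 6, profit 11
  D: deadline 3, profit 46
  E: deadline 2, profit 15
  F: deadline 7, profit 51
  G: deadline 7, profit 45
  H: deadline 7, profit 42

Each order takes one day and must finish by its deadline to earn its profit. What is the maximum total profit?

260

Sort by profit descending; place each in the latest free slot ≤ its deadline.
By profit: F(d7,51), A(d6,47), D(d3,46), G(d7,45), H(d7,42), E(d2,15), B(d4,14), C(d6,11)
F→slot 7; A→slot 6; D→slot 3; G→slot 5; H→slot 4; E→slot 2; B→slot 1; C skipped.
Profit = 14 + 15 + 46 + 42 + 45 + 47 + 51 = 260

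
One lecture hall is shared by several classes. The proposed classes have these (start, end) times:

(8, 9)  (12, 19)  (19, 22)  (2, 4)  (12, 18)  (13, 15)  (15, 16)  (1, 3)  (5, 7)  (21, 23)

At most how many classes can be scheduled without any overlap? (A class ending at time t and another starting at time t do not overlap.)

Order by finish time; keep every interval that doesn't clash with the previous kept one.
Sorted by end: (1,3)  (2,4)  (5,7)  (8,9)  (13,15)  (15,16)  (12,18)  (12,19)  (19,22)  (21,23)
take (1,3); skip (2,4); take (5,7); take (8,9); take (13,15); take (15,16); take (19,22); skip (21,23).
Selected 6 classes.

6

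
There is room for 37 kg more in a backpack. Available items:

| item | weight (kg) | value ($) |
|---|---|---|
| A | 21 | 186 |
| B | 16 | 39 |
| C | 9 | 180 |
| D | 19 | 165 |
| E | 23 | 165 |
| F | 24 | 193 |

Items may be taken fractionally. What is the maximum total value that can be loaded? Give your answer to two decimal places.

Sort by value per unit weight and fill in that order.
Order: C (180/9=20.00) > A (186/21=8.86) > D (165/19=8.68) > F (193/24=8.04) > E (165/23=7.17) > B (39/16=2.44)
Fill: take C (9 @ 180) → take A (21 @ 186) → take 7/19 of D → 60.79; 37/37 used.
Total value = 426.79

426.79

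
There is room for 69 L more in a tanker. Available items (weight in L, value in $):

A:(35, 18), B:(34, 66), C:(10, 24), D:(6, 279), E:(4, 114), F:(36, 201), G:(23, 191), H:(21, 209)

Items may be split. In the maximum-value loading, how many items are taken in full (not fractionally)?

4

Ratios (sorted): D 46.50, E 28.50, H 9.95, G 8.30, F 5.58, C 2.40, B 1.94, A 0.51
take D (6 @ 279); take E (4 @ 114); take H (21 @ 209); take G (23 @ 191); take 15/36 of F → 83.75. Capacity used 69/69.
4 item(s) taken whole; one partial (take 15/36 of F).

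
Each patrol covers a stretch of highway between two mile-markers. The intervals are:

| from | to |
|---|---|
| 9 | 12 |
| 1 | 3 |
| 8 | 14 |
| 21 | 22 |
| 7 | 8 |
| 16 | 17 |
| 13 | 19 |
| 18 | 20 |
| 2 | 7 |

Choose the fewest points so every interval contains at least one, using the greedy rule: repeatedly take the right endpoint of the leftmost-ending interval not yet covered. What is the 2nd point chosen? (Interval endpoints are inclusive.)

By right end: [1,3]  [2,7]  [7,8]  [9,12]  [8,14]  [16,17]  [13,19]  [18,20]  [21,22]
[1,3] uncovered → point at 3; [7,8] uncovered → point at 8; [9,12] uncovered → point at 12; [16,17] uncovered → point at 17; [18,20] uncovered → point at 20; [21,22] uncovered → point at 22.
Points: 3, 8, 12, 17, 20, 22 (6 total).

8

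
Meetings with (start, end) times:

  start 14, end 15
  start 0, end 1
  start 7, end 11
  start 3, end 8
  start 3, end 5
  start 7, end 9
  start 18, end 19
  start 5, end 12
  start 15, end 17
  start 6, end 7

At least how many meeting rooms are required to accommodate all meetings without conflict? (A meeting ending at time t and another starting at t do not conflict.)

starts: [0, 3, 3, 5, 6, 7, 7, 14, 15, 18]
ends:   [1, 5, 7, 8, 9, 11, 12, 15, 17, 19]
s0→1 e1→0 s3→1 s3→2 e5→1 s5→2 s6→3 e7→2 s7→3 s7→4  — peak 4.

4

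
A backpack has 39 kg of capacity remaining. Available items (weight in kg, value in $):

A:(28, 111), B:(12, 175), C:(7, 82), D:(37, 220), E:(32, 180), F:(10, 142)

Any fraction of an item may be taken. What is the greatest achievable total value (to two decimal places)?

458.46

Sort by value per unit weight and fill in that order.
Ratios (sorted): B 14.58, F 14.20, C 11.71, D 5.95, E 5.62, A 3.96
take B (12 @ 175); take F (10 @ 142); take C (7 @ 82); take 10/37 of D → 59.46. Capacity used 39/39.
Total value = 458.46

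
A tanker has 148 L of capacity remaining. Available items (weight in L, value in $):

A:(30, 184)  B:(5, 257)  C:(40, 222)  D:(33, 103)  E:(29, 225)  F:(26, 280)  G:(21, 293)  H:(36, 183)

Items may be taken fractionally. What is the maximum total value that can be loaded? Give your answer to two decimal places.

Order: B (257/5=51.40) > G (293/21=13.95) > F (280/26=10.77) > E (225/29=7.76) > A (184/30=6.13) > C (222/40=5.55) > H (183/36=5.08) > D (103/33=3.12)
Fill: take B (5 @ 257) → take G (21 @ 293) → take F (26 @ 280) → take E (29 @ 225) → take A (30 @ 184) → take 37/40 of C → 205.35; 148/148 used.
Total value = 1444.35

1444.35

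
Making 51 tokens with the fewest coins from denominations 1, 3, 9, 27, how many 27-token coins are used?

1

51 = 1×27 + 2×9 + 2×3
Count of 27: 1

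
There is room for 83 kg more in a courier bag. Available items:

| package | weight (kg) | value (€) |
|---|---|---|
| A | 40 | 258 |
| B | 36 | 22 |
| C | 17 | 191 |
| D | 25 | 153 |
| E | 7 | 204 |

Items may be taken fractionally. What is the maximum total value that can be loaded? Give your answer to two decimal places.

769.28

Greedy by value/weight ratio, highest first.
Ratios (sorted): E 29.14, C 11.24, A 6.45, D 6.12, B 0.61
take E (7 @ 204); take C (17 @ 191); take A (40 @ 258); take 19/25 of D → 116.28. Capacity used 83/83.
Total value = 769.28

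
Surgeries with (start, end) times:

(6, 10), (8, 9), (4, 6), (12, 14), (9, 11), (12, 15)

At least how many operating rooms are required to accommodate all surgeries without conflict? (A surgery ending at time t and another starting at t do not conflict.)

2

Events (time:±→running): 4:+→1 6:-→0 6:+→1 8:+→2 … peak 2.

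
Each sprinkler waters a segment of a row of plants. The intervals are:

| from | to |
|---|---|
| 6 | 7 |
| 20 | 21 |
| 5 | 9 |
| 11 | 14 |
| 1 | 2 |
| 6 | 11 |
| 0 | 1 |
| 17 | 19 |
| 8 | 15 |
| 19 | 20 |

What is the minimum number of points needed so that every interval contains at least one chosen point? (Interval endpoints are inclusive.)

Process intervals by earliest right end; each time one isn't hit yet, stab at its right endpoint.
By right end: [0,1]  [1,2]  [6,7]  [5,9]  [6,11]  [11,14]  [8,15]  [17,19]  [19,20]  [20,21]
[0,1] uncovered → point at 1; [6,7] uncovered → point at 7; [11,14] uncovered → point at 14; [17,19] uncovered → point at 19; [20,21] uncovered → point at 21.
Points: 1, 7, 14, 19, 21 (5 total).

5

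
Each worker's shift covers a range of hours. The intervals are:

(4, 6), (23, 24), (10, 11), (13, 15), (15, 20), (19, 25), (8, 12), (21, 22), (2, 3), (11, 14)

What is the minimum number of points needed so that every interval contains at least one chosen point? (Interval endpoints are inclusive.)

6

Sort by right endpoint; whenever an interval is uncovered, place a point at its right end.
By right end: [2,3]  [4,6]  [10,11]  [8,12]  [11,14]  [13,15]  [15,20]  [21,22]  [23,24]  [19,25]
[2,3] uncovered → point at 3; [4,6] uncovered → point at 6; [10,11] uncovered → point at 11; [13,15] uncovered → point at 15; [21,22] uncovered → point at 22; [23,24] uncovered → point at 24.
Points: 3, 6, 11, 15, 22, 24 (6 total).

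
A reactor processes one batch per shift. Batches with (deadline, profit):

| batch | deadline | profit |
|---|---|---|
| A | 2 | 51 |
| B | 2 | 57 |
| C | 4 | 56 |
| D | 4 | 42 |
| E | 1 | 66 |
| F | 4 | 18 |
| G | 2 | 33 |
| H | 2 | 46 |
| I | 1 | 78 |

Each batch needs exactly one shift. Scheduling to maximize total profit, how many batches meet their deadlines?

4

Sort by profit descending; place each in the latest free slot ≤ its deadline.
Profit order: I=78 E=66 B=57 C=56 A=51 H=46 D=42 G=33 F=18
Assign: I→slot 1, E skipped, B→slot 2, C→slot 4, A skipped, H skipped, D→slot 3, G skipped, F skipped.
Slots: [1:I] [2:B] [3:D] [4:C]
4 of 9 scheduled.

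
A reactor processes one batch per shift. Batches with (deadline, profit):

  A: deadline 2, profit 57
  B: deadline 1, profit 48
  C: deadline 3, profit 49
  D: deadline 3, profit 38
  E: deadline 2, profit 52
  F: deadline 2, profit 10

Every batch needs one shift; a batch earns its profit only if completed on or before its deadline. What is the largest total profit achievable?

Profit order: A=57 E=52 C=49 B=48 D=38 F=10
Assign: A→slot 2, E→slot 1, C→slot 3, B skipped, D skipped, F skipped.
Slots: [1:E] [2:A] [3:C]
Profit = 52 + 57 + 49 = 158

158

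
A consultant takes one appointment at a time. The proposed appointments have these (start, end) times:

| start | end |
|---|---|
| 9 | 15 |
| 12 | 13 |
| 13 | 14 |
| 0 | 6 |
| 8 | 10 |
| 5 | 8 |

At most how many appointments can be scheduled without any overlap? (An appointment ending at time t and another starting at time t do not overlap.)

Sort by end time and greedily take each interval whose start is ≥ the last chosen end.
By end time: (0,6), (5,8), (8,10), (12,13), (13,14), (9,15).
Pick (0,6); next start ≥ 6 → (8,10); next start ≥ 10 → (12,13); next start ≥ 13 → (13,14).
Selected 4 appointments.

4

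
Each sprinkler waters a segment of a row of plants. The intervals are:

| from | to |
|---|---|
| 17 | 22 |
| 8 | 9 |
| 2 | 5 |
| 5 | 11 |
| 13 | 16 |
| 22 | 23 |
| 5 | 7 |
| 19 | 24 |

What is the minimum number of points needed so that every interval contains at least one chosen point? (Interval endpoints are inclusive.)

Process intervals by earliest right end; each time one isn't hit yet, stab at its right endpoint.
By right end: [2,5]  [5,7]  [8,9]  [5,11]  [13,16]  [17,22]  [22,23]  [19,24]
[2,5] uncovered → point at 5; [8,9] uncovered → point at 9; [13,16] uncovered → point at 16; [17,22] uncovered → point at 22.
Points: 5, 9, 16, 22 (4 total).

4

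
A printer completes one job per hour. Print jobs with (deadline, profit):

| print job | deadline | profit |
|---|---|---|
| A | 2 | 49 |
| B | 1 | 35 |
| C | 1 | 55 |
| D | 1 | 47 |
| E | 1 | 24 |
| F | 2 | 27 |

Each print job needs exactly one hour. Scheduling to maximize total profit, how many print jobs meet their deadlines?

2

By profit: C(d1,55), A(d2,49), D(d1,47), B(d1,35), F(d2,27), E(d1,24)
C→slot 1; A→slot 2; D skipped; B skipped; F skipped; E skipped.
2 of 6 scheduled.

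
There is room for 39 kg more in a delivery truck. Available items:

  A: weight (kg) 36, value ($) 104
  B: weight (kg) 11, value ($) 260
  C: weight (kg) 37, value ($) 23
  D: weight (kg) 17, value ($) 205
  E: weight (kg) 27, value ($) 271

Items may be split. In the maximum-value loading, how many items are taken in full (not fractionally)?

2

Sort by value per unit weight and fill in that order.
Order: B (260/11=23.64) > D (205/17=12.06) > E (271/27=10.04) > A (104/36=2.89) > C (23/37=0.62)
Fill: take B (11 @ 260) → take D (17 @ 205) → take 11/27 of E → 110.41; 39/39 used.
2 item(s) taken whole; one partial (take 11/27 of E).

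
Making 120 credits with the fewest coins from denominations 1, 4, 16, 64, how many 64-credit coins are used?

120 = 1×64 + 3×16 + 2×4
Count of 64: 1

1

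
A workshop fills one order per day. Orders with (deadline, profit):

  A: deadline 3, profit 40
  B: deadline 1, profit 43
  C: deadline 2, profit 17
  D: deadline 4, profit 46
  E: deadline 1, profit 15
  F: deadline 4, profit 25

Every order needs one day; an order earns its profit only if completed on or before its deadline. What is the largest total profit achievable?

154

Sort by profit descending; place each in the latest free slot ≤ its deadline.
Profit order: D=46 B=43 A=40 F=25 C=17 E=15
Assign: D→slot 4, B→slot 1, A→slot 3, F→slot 2, C skipped, E skipped.
Slots: [1:B] [2:F] [3:A] [4:D]
Profit = 43 + 25 + 40 + 46 = 154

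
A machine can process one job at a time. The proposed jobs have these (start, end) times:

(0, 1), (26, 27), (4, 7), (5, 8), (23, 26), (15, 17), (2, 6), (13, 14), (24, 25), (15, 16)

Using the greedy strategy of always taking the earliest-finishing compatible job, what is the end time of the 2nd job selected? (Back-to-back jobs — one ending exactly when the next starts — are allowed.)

6

Sorted by end: (0,1)  (2,6)  (4,7)  (5,8)  (13,14)  (15,16)  (15,17)  (24,25)  (23,26)  (26,27)
take (0,1); take (2,6); skip (5,8); take (13,14); take (15,16); skip (15,17); take (24,25); take (26,27).
Selected: (0,1) (2,6) (13,14) (15,16) (24,25) (26,27)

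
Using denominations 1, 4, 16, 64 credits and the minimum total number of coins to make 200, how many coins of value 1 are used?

0

Greedy: take as many of the largest coin as possible, then repeat with the remainder.
200 = 3×64 + 2×4
Count of 1: 0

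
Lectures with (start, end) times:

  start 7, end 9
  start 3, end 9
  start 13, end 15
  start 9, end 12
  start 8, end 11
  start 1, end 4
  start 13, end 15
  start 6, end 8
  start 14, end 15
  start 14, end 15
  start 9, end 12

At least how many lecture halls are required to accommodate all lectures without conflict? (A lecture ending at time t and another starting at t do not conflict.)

starts: [1, 3, 6, 7, 8, 9, 9, 13, 13, 14, 14]
ends:   [4, 8, 9, 9, 11, 12, 12, 15, 15, 15, 15]
s1→1 s3→2 e4→1 s6→2 s7→3 e8→2 s8→3 e9→2 e9→1 s9→2 s9→3 e11→2 e12→1 e12→0 s13→1 s13→2 s14→3 s14→4  — peak 4.

4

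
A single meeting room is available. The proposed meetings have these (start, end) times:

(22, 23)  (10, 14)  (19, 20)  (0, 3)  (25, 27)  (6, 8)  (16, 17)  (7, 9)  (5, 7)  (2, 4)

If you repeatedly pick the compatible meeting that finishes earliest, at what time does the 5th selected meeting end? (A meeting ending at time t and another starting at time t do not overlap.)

Greedy by earliest finish: after sorting by end time, pick each interval compatible with the last pick.
Sorted by end: (0,3)  (2,4)  (5,7)  (6,8)  (7,9)  (10,14)  (16,17)  (19,20)  (22,23)  (25,27)
take (0,3); skip (2,4); take (5,7); take (7,9); take (10,14); take (16,17); take (19,20); take (22,23); take (25,27).
Selected: (0,3) (5,7) (7,9) (10,14) (16,17) (19,20) (22,23) (25,27)

17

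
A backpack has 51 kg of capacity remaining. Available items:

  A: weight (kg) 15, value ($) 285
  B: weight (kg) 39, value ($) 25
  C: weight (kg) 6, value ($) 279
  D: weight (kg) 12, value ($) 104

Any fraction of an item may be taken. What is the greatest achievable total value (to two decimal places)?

679.54

Sort by value per unit weight and fill in that order.
Order: C (279/6=46.50) > A (285/15=19.00) > D (104/12=8.67) > B (25/39=0.64)
Fill: take C (6 @ 279) → take A (15 @ 285) → take D (12 @ 104) → take 18/39 of B → 11.54; 51/51 used.
Total value = 679.54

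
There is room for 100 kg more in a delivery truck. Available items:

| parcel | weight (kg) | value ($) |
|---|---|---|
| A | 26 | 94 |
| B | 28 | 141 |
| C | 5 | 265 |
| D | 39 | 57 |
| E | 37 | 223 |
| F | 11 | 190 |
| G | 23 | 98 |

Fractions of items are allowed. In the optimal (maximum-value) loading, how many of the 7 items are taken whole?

4

Greedy by value/weight ratio, highest first.
Ratios (sorted): C 53.00, F 17.27, E 6.03, B 5.04, G 4.26, A 3.62, D 1.46
take C (5 @ 265); take F (11 @ 190); take E (37 @ 223); take B (28 @ 141); take 19/23 of G → 80.96. Capacity used 100/100.
4 item(s) taken whole; one partial (take 19/23 of G).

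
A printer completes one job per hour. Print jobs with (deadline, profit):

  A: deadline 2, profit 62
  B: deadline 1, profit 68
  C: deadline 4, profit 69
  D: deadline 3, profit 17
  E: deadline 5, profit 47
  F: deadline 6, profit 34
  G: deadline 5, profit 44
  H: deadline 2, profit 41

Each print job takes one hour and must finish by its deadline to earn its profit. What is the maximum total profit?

By profit: C(d4,69), B(d1,68), A(d2,62), E(d5,47), G(d5,44), H(d2,41), F(d6,34), D(d3,17)
C→slot 4; B→slot 1; A→slot 2; E→slot 5; G→slot 3; H skipped; F→slot 6; D skipped.
Profit = 68 + 62 + 44 + 69 + 47 + 34 = 324

324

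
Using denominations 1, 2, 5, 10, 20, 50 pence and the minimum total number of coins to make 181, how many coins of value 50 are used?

181 = 3×50 + 1×20 + 1×10 + 1×1
Count of 50: 3

3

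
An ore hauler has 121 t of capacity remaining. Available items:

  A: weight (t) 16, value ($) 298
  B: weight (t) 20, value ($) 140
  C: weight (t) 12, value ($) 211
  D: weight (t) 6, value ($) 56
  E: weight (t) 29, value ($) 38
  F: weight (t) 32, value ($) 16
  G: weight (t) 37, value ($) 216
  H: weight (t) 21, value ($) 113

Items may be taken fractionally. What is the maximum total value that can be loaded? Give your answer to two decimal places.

Sort by value per unit weight and fill in that order.
Order: A (298/16=18.62) > C (211/12=17.58) > D (56/6=9.33) > B (140/20=7.00) > G (216/37=5.84) > H (113/21=5.38) > E (38/29=1.31) > F (16/32=0.50)
Fill: take A (16 @ 298) → take C (12 @ 211) → take D (6 @ 56) → take B (20 @ 140) → take G (37 @ 216) → take H (21 @ 113) → take 9/29 of E → 11.79; 121/121 used.
Total value = 1045.79

1045.79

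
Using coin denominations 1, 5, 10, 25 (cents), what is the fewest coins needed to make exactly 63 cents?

Use the largest denomination that fits, subtract, and repeat.
63 − 2×25→13 − 1×10→3 − 3×1→0
Total coins = 2 + 1 + 3 = 6

6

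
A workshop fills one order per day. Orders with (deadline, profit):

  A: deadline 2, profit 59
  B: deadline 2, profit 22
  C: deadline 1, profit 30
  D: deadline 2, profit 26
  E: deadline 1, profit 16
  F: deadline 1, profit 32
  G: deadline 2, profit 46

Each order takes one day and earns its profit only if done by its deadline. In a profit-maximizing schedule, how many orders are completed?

2

Sort by profit descending; place each in the latest free slot ≤ its deadline.
By profit: A(d2,59), G(d2,46), F(d1,32), C(d1,30), D(d2,26), B(d2,22), E(d1,16)
A→slot 2; G→slot 1; F skipped; C skipped; D skipped; B skipped; E skipped.
2 of 7 scheduled.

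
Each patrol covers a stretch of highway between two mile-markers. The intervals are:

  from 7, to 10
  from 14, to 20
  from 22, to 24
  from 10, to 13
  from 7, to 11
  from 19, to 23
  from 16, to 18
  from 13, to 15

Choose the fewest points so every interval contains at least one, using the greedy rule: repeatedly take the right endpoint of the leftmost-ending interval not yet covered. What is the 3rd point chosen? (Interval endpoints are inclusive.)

Sorted: [7,10] [7,11] [10,13] [13,15] [16,18] [14,20] [19,23] [22,24]
{[7,10],[7,11],[10,13]} hit by 10; {[13,15]} hit by 15; {[16,18],[14,20]} hit by 18; {[19,23],[22,24]} hit by 23.
Points: 10, 15, 18, 23 (4 total).

18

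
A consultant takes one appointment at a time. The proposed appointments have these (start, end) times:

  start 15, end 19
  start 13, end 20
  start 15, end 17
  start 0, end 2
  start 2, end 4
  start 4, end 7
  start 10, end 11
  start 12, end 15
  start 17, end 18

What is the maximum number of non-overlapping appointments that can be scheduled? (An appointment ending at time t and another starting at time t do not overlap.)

By end time: (0,2), (2,4), (4,7), (10,11), (12,15), (15,17), (17,18), (15,19), (13,20).
Pick (0,2); next start ≥ 2 → (2,4); next start ≥ 4 → (4,7); next start ≥ 7 → (10,11); next start ≥ 11 → (12,15); next start ≥ 15 → (15,17); next start ≥ 17 → (17,18).
Selected 7 appointments.

7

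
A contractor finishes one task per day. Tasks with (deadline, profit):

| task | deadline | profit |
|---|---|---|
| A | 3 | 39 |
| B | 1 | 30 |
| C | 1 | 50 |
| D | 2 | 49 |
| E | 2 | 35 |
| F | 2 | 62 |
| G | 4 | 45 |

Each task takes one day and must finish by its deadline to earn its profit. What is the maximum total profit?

Sort by profit descending; place each in the latest free slot ≤ its deadline.
Profit order: F=62 C=50 D=49 G=45 A=39 E=35 B=30
Assign: F→slot 2, C→slot 1, D skipped, G→slot 4, A→slot 3, E skipped, B skipped.
Slots: [1:C] [2:F] [3:A] [4:G]
Profit = 50 + 62 + 39 + 45 = 196

196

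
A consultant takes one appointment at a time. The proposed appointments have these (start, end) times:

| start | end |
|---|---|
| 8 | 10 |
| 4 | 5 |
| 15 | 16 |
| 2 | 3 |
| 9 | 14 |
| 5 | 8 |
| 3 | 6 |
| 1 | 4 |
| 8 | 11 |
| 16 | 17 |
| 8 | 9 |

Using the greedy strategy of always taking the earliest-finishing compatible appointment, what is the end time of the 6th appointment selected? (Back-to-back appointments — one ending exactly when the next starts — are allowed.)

Order by finish time; keep every interval that doesn't clash with the previous kept one.
Sorted by end: (2,3)  (1,4)  (4,5)  (3,6)  (5,8)  (8,9)  (8,10)  (8,11)  (9,14)  (15,16)  (16,17)
take (2,3); take (4,5); take (5,8); take (8,9); skip (8,10); skip (8,11); take (9,14); take (15,16); take (16,17).
Selected: (2,3) (4,5) (5,8) (8,9) (9,14) (15,16) (16,17)

16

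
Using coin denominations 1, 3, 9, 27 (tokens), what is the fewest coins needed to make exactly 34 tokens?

34 − 1×27→7 − 2×3→1 − 1×1→0
Total coins = 1 + 2 + 1 = 4

4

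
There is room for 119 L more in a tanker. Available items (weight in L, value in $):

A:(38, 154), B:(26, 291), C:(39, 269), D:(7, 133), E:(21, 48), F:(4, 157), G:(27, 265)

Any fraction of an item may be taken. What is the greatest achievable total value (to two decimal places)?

1179.84

Ratios (sorted): F 39.25, D 19.00, B 11.19, G 9.81, C 6.90, A 4.05, E 2.29
take F (4 @ 157); take D (7 @ 133); take B (26 @ 291); take G (27 @ 265); take C (39 @ 269); take 16/38 of A → 64.84. Capacity used 119/119.
Total value = 1179.84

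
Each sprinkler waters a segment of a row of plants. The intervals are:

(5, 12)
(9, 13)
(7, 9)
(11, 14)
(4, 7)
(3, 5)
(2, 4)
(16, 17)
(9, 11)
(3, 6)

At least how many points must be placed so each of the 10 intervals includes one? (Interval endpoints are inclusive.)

4

By right end: [2,4]  [3,5]  [3,6]  [4,7]  [7,9]  [9,11]  [5,12]  [9,13]  [11,14]  [16,17]
[2,4] uncovered → point at 4; [7,9] uncovered → point at 9; [11,14] uncovered → point at 14; [16,17] uncovered → point at 17.
Points: 4, 9, 14, 17 (4 total).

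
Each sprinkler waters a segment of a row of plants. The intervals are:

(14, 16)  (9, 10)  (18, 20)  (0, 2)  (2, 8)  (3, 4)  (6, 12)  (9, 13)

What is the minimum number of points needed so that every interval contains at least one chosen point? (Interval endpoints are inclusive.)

Sort by right endpoint; whenever an interval is uncovered, place a point at its right end.
Sorted: [0,2] [3,4] [2,8] [9,10] [6,12] [9,13] [14,16] [18,20]
{[0,2]} hit by 2; {[3,4],[2,8]} hit by 4; {[9,10],[6,12],[9,13]} hit by 10; {[14,16]} hit by 16; {[18,20]} hit by 20.
Points: 2, 4, 10, 16, 20 (5 total).

5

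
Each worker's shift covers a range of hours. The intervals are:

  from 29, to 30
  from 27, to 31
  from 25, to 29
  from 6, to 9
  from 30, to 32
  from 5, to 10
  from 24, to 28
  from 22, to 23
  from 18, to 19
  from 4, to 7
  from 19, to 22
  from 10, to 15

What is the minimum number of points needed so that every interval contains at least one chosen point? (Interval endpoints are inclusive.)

Sorted: [4,7] [6,9] [5,10] [10,15] [18,19] [19,22] [22,23] [24,28] [25,29] [29,30] [27,31] [30,32]
{[4,7],[6,9],[5,10]} hit by 7; {[10,15]} hit by 15; {[18,19],[19,22]} hit by 19; {[22,23]} hit by 23; {[24,28],[25,29]} hit by 28; {[29,30],[27,31],[30,32]} hit by 30.
Points: 7, 15, 19, 23, 28, 30 (6 total).

6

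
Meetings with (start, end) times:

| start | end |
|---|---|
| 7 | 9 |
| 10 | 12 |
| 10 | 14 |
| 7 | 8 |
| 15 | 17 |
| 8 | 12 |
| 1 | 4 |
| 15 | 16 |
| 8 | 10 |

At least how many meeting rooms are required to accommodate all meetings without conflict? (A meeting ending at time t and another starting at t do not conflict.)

starts: [1, 7, 7, 8, 8, 10, 10, 15, 15]
ends:   [4, 8, 9, 10, 12, 12, 14, 16, 17]
s1→1 e4→0 s7→1 s7→2 e8→1 s8→2 s8→3  — peak 3.

3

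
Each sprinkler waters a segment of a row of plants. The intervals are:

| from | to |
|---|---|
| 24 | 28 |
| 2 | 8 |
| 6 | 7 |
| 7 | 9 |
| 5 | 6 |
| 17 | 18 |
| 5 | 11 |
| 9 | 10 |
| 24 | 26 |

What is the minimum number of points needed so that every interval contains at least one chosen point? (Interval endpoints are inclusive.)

4

By right end: [5,6]  [6,7]  [2,8]  [7,9]  [9,10]  [5,11]  [17,18]  [24,26]  [24,28]
[5,6] uncovered → point at 6; [7,9] uncovered → point at 9; [17,18] uncovered → point at 18; [24,26] uncovered → point at 26.
Points: 6, 9, 18, 26 (4 total).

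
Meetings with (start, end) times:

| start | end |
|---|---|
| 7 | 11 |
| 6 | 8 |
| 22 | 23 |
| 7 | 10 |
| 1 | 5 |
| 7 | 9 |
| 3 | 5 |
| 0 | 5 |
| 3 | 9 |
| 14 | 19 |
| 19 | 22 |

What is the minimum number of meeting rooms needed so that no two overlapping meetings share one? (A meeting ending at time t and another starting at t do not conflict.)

5

Events (time:±→running): 0:+→1 1:+→2 3:+→3 3:+→4 5:-→3 5:-→2 5:-→1 6:+→2 7:+→3 7:+→4 7:+→5 … peak 5.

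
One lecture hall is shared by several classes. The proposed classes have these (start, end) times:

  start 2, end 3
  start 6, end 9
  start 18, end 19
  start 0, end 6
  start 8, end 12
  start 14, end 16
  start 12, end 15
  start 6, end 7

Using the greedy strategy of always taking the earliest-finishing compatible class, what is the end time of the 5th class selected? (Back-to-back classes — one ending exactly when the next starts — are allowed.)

19

Greedy by earliest finish: after sorting by end time, pick each interval compatible with the last pick.
By end time: (2,3), (0,6), (6,7), (6,9), (8,12), (12,15), (14,16), (18,19).
Pick (2,3); next start ≥ 3 → (6,7); next start ≥ 7 → (8,12); next start ≥ 12 → (12,15); next start ≥ 15 → (18,19).
Selected: (2,3) (6,7) (8,12) (12,15) (18,19)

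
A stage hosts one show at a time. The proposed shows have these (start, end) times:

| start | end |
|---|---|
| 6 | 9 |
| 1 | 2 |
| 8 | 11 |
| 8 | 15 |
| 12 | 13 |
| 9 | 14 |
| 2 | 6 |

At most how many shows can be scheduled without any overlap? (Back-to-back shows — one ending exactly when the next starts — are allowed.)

Sort by end time and greedily take each interval whose start is ≥ the last chosen end.
Sorted by end: (1,2)  (2,6)  (6,9)  (8,11)  (12,13)  (9,14)  (8,15)
take (1,2); take (2,6); take (6,9); skip (8,11); take (12,13); skip (8,15).
Selected 4 shows.

4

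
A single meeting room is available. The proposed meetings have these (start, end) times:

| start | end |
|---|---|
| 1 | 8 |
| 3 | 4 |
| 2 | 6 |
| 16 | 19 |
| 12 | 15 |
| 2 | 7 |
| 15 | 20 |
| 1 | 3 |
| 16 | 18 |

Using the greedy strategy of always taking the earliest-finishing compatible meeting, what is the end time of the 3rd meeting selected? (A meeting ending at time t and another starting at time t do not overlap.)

Greedy by earliest finish: after sorting by end time, pick each interval compatible with the last pick.
By end time: (1,3), (3,4), (2,6), (2,7), (1,8), (12,15), (16,18), (16,19), (15,20).
Pick (1,3); next start ≥ 3 → (3,4); next start ≥ 4 → (12,15); next start ≥ 15 → (16,18).
Selected: (1,3) (3,4) (12,15) (16,18)

15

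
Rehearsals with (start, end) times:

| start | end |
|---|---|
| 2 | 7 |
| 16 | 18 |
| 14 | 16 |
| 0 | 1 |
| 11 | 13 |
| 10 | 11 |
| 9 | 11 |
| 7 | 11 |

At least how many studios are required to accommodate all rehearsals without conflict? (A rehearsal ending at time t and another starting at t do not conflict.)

The answer is the maximum number of intervals overlapping at any instant.
starts: [0, 2, 7, 9, 10, 11, 14, 16]
ends:   [1, 7, 11, 11, 11, 13, 16, 18]
s0→1 e1→0 s2→1 e7→0 s7→1 s9→2 s10→3  — peak 3.

3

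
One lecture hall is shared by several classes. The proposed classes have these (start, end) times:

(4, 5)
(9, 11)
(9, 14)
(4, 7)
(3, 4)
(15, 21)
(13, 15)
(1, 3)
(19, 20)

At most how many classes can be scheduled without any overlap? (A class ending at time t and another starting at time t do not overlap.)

6

Sorted by end: (1,3)  (3,4)  (4,5)  (4,7)  (9,11)  (9,14)  (13,15)  (19,20)  (15,21)
take (1,3); take (3,4); take (4,5); take (9,11); take (13,15); take (19,20).
Selected 6 classes.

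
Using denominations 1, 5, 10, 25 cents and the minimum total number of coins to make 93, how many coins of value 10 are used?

93 = 3×25 + 1×10 + 1×5 + 3×1
Count of 10: 1

1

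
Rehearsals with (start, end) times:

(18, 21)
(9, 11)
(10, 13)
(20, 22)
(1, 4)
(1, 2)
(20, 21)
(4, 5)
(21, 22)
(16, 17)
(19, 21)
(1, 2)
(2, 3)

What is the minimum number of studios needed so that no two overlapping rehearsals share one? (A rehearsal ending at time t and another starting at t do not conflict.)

4

The answer is the maximum number of intervals overlapping at any instant.
starts: [1, 1, 1, 2, 4, 9, 10, 16, 18, 19, 20, 20, 21]
ends:   [2, 2, 3, 4, 5, 11, 13, 17, 21, 21, 21, 22, 22]
s1→1 s1→2 s1→3 e2→2 e2→1 s2→2 e3→1 e4→0 s4→1 e5→0 s9→1 s10→2 e11→1 e13→0 s16→1 e17→0 s18→1 s19→2 s20→3 s20→4  — peak 4.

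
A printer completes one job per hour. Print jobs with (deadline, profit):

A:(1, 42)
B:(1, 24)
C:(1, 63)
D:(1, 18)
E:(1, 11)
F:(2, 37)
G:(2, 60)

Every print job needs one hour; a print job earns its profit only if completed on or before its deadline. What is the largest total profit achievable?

123

By profit: C(d1,63), G(d2,60), A(d1,42), F(d2,37), B(d1,24), D(d1,18), E(d1,11)
C→slot 1; G→slot 2; A skipped; F skipped; B skipped; D skipped; E skipped.
Profit = 63 + 60 = 123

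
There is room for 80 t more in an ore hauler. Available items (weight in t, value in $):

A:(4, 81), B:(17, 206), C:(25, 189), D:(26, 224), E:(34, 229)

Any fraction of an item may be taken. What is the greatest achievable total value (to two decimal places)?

753.88

Greedy by value/weight ratio, highest first.
Ratios (sorted): A 20.25, B 12.12, D 8.62, C 7.56, E 6.74
take A (4 @ 81); take B (17 @ 206); take D (26 @ 224); take C (25 @ 189); take 8/34 of E → 53.88. Capacity used 80/80.
Total value = 753.88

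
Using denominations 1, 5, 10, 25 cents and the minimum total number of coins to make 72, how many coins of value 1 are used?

72 − 2×25→22 − 2×10→2 − 2×1→0
Count of 1: 2

2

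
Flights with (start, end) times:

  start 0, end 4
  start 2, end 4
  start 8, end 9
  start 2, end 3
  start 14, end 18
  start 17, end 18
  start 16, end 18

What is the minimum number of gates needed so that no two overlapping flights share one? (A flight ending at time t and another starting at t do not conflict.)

Count concurrent intervals with a sweep; the peak is the room count.
Events (time:±→running): 0:+→1 2:+→2 2:+→3 … peak 3.

3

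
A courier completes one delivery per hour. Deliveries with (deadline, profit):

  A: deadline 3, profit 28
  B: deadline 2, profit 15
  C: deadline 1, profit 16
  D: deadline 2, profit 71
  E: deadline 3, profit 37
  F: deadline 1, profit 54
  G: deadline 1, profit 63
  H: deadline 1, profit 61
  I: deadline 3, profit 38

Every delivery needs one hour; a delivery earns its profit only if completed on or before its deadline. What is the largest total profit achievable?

Take jobs in profit order; each goes to the latest open slot no later than its deadline.
By profit: D(d2,71), G(d1,63), H(d1,61), F(d1,54), I(d3,38), E(d3,37), A(d3,28), C(d1,16), B(d2,15)
D→slot 2; G→slot 1; H skipped; F skipped; I→slot 3; E skipped; A skipped; C skipped; B skipped.
Profit = 63 + 71 + 38 = 172

172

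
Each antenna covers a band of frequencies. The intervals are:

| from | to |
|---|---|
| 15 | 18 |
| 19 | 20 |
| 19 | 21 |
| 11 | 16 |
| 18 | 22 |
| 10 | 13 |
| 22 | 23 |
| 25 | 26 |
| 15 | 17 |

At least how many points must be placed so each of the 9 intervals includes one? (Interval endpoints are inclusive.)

Sort by right endpoint; whenever an interval is uncovered, place a point at its right end.
By right end: [10,13]  [11,16]  [15,17]  [15,18]  [19,20]  [19,21]  [18,22]  [22,23]  [25,26]
[10,13] uncovered → point at 13; [15,17] uncovered → point at 17; [19,20] uncovered → point at 20; [22,23] uncovered → point at 23; [25,26] uncovered → point at 26.
Points: 13, 17, 20, 23, 26 (5 total).

5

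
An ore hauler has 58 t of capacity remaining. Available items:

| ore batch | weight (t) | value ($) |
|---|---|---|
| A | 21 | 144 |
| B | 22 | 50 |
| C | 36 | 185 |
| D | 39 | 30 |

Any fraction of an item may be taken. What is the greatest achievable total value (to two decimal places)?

331.27

Ratios (sorted): A 6.86, C 5.14, B 2.27, D 0.77
take A (21 @ 144); take C (36 @ 185); take 1/22 of B → 2.27. Capacity used 58/58.
Total value = 331.27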